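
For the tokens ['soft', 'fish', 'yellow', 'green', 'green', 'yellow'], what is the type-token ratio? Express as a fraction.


Tokens: 6
Unique types: ('fish', 'green', 'soft', 'yellow') = 4
TTR = 4/6
Simplify: divide both by 2 -> 2/3
TTR = 2/3

2/3


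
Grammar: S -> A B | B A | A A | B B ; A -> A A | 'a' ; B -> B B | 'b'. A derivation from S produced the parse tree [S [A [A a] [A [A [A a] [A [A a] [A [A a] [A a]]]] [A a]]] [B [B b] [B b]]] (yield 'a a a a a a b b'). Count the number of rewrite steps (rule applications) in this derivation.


Every bracketed nonterminal node [X ...] in the tree is produced by exactly one rule application.
Reading the tree off as a leftmost derivation:
  Step 1: S  =>  A B   (applied S -> A B)
  Step 2: A B  =>  A A B   (applied A -> A A)
  Step 3: A A B  =>  a A B   (applied A -> a)
  Step 4: a A B  =>  a A A B   (applied A -> A A)
  Step 5: a A A B  =>  a A A A B   (applied A -> A A)
  Step 6: a A A A B  =>  a a A A B   (applied A -> a)
  Step 7: a a A A B  =>  a a A A A B   (applied A -> A A)
  Step 8: a a A A A B  =>  a a a A A B   (applied A -> a)
  Step 9: a a a A A B  =>  a a a A A A B   (applied A -> A A)
  Step 10: a a a A A A B  =>  a a a a A A B   (applied A -> a)
  Step 11: a a a a A A B  =>  a a a a a A B   (applied A -> a)
  Step 12: a a a a a A B  =>  a a a a a a B   (applied A -> a)
  Step 13: a a a a a a B  =>  a a a a a a B B   (applied B -> B B)
  Step 14: a a a a a a B B  =>  a a a a a a b B   (applied B -> b)
  Step 15: a a a a a a b B  =>  a a a a a a b b   (applied B -> b)
Final yield: a a a a a a b b
Total rewrite steps: 15

15


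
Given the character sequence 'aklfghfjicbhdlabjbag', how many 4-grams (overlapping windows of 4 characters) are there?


String 'aklfghfjicbhdlabjbag' has length L = 20.
Number of overlapping n-grams = L - n + 1
Substituting: 20 - 4 + 1 = 17

17


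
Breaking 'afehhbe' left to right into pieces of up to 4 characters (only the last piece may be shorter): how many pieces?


'afehhbe' has 7 characters.
Chunking with max size 4:
  Chunk 1: 'afeh' (positions 0-3)
  Chunk 2: 'hbe' (positions 4-6)
Total chunks: ceil(7 / 4) = 2

2


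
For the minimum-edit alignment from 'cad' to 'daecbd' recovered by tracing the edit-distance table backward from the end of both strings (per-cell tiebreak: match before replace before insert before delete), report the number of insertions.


Edit distance = 4. Backtracking from cell (3, 6) with preference match > replace > insert > delete,
then listing the resulting alignment 'cad' -> 'daecbd' left to right:
  Step 1: insert 'd' [insertion #1]
  Step 2: insert 'a' [insertion #2]
  Step 3: insert 'e' [insertion #3]
  Step 4: keep 'c'
  Step 5: replace a->b
  Step 6: keep 'd'
Total insertions: 3

3


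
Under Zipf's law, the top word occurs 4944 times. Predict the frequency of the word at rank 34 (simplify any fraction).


Zipf's law: freq(rank) = f1 / rank
f1 = 4944, rank = 34
freq = 4944 / 34
GCD(4944, 34) = 2
Simplified: 2472/17

2472/17


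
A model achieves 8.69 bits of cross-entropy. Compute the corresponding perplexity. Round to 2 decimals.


Perplexity formula: PP = 2^H
H = 8.69
PP = 2^8.69
Decompose: 2^8.69 = 2^8 * 2^0.69
2^8 = 256, 2^0.69 ~ 1.6132835
PP ~ 256 * 1.6132835 = 413.0005760
Rounded to 2 decimals: 413.00

413.00


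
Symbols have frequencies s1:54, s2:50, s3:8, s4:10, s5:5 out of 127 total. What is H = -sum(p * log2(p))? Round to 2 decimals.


Computing entropy H = -sum(p_i * log2(p_i)):
  s1: p = 54/127 = 0.4252, -p*log2(p) = 0.5246
  s2: p = 50/127 = 0.3937, -p*log2(p) = 0.5295
  s3: p = 8/127 = 0.0630, -p*log2(p) = 0.2513
  s4: p = 10/127 = 0.0787, -p*log2(p) = 0.2887
  s5: p = 5/127 = 0.0394, -p*log2(p) = 0.1837
H = sum of terms = 1.7778
Rounded to 2 decimals: 1.78

1.78


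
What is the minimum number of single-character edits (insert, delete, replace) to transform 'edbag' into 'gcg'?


Building DP table for s1='edbag' (len 5) and s2='gcg' (len 3):
       g  c  g
    0  1  2  3
  e 1  1  2  3
  d 2  2  2  3
  b 3  3  3  3
  a 4  4  4  4
  g 5  4  5  4
Edit distance = dp[5][3] = 4

4


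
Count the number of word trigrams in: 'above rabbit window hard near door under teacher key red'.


Word trigrams from [10] words:
  Trigram 1: (above rabbit window)
  Trigram 2: (rabbit window hard)
  Trigram 3: (window hard near)
  Trigram 4: (hard near door)
  Trigram 5: (near door under)
  Trigram 6: (door under teacher)
  Trigram 7: (under teacher key)
  Trigram 8: (teacher key red)
Total word trigrams: 10 - 2 = 8

8


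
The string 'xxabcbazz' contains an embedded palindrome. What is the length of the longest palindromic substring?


Scanning 'xxabcbazz' for palindromic substrings.
Substring at positions 2-6: 'abcba'.
Check: reverse('abcba') = 'abcba' -> palindrome confirmed.
Neighbouring characters ('x' / 'z') break symmetry, so it cannot extend further.
No longer palindromic substring exists; longest length = 5

5


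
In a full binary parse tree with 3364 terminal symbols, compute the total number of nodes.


Leaf nodes (terminals): 3364
Internal nodes = n - 1 = 3364 - 1 = 3363
Total = leaves + internal = 3364 + 3363 = 6727

6727


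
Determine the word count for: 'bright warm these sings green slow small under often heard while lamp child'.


Counting words by splitting on spaces:
  Word 1: 'bright'
  Word 2: 'warm'
  Word 3: 'these'
  Word 4: 'sings'
  Word 5: 'green'
  Word 6: 'slow'
  Word 7: 'small'
  Word 8: 'under'
  Word 9: 'often'
  Word 10: 'heard'
  Word 11: 'while'
  Word 12: 'lamp'
  Word 13: 'child'
Total words: 13

13


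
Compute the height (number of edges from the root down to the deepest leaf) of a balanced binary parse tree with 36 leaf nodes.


In a balanced binary tree with n leaves the deepest leaf is ceil(log2(n)) edges below the root.
log2(36) = 5.1699
ceil(5.1699) = 6
height (edges) = 6

6


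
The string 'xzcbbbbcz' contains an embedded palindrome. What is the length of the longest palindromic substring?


Scanning 'xzcbbbbcz' for palindromic substrings.
Substring at positions 1-8: 'zcbbbbcz'.
Check: reverse('zcbbbbcz') = 'zcbbbbcz' -> palindrome confirmed.
Neighbouring characters ('x' / '-') break symmetry, so it cannot extend further.
No longer palindromic substring exists; longest length = 8

8


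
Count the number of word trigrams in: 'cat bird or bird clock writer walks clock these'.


Word trigrams from [9] words:
  Trigram 1: (cat bird or)
  Trigram 2: (bird or bird)
  Trigram 3: (or bird clock)
  Trigram 4: (bird clock writer)
  Trigram 5: (clock writer walks)
  Trigram 6: (writer walks clock)
  Trigram 7: (walks clock these)
Total word trigrams: 9 - 2 = 7

7


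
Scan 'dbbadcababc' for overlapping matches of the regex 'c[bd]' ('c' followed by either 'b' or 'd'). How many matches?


Pattern: c[bd] means 'c' followed by either 'b' or 'd'.
Scanning 'dbbadcababc' position-by-position:
  Pos 0: window 'db' -> no
  Pos 1: window 'bb' -> no
  Pos 2: window 'ba' -> no
  Pos 3: window 'ad' -> no
  Pos 4: window 'dc' -> no
  Pos 5: window 'ca' -> no
  Pos 6: window 'ab' -> no
  Pos 7: window 'ba' -> no
  Pos 8: window 'ab' -> no
  Pos 9: window 'bc' -> no
  Pos 10: window 'c' -> no
Total matches: 0

0


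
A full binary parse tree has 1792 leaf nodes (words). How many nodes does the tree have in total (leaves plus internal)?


Leaf nodes (terminals): 1792
Internal nodes = n - 1 = 1792 - 1 = 1791
Total = leaves + internal = 1792 + 1791 = 3583

3583


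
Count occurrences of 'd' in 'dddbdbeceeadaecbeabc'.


Scanning 'dddbdbeceeadaecbeabc' for 'd':
  Position 0: 'd' -> MATCH (count: 1)
  Position 1: 'd' -> MATCH (count: 2)
  Position 2: 'd' -> MATCH (count: 3)
  Position 4: 'd' -> MATCH (count: 4)
  Position 11: 'd' -> MATCH (count: 5)
Total occurrences of 'd': 5

5


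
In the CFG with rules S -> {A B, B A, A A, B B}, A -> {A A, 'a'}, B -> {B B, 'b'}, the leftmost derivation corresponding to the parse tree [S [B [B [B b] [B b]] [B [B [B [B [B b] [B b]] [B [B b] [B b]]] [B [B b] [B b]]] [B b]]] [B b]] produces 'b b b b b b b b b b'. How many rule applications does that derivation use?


Every bracketed nonterminal node [X ...] in the tree is produced by exactly one rule application.
Reading the tree off as a leftmost derivation:
  Step 1: S  =>  B B   (applied S -> B B)
  Step 2: B B  =>  B B B   (applied B -> B B)
  Step 3: B B B  =>  B B B B   (applied B -> B B)
  Step 4: B B B B  =>  b B B B   (applied B -> b)
  Step 5: b B B B  =>  b b B B   (applied B -> b)
  Step 6: b b B B  =>  b b B B B   (applied B -> B B)
  Step 7: b b B B B  =>  b b B B B B   (applied B -> B B)
  Step 8: b b B B B B  =>  b b B B B B B   (applied B -> B B)
  Step 9: b b B B B B B  =>  b b B B B B B B   (applied B -> B B)
  Step 10: b b B B B B B B  =>  b b b B B B B B   (applied B -> b)
  Step 11: b b b B B B B B  =>  b b b b B B B B   (applied B -> b)
  Step 12: b b b b B B B B  =>  b b b b B B B B B   (applied B -> B B)
  Step 13: b b b b B B B B B  =>  b b b b b B B B B   (applied B -> b)
  Step 14: b b b b b B B B B  =>  b b b b b b B B B   (applied B -> b)
  Step 15: b b b b b b B B B  =>  b b b b b b B B B B   (applied B -> B B)
  Step 16: b b b b b b B B B B  =>  b b b b b b b B B B   (applied B -> b)
  Step 17: b b b b b b b B B B  =>  b b b b b b b b B B   (applied B -> b)
  Step 18: b b b b b b b b B B  =>  b b b b b b b b b B   (applied B -> b)
  Step 19: b b b b b b b b b B  =>  b b b b b b b b b b   (applied B -> b)
Final yield: b b b b b b b b b b
Total rewrite steps: 19

19


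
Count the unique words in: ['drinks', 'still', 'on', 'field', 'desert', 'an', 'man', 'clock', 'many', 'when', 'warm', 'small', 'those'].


Listing all tokens and tracking unique types:
  Token 1: 'drinks' -> NEW (unique so far: 1)
  Token 2: 'still' -> NEW (unique so far: 2)
  Token 3: 'on' -> NEW (unique so far: 3)
  Token 4: 'field' -> NEW (unique so far: 4)
  Token 5: 'desert' -> NEW (unique so far: 5)
  Token 6: 'an' -> NEW (unique so far: 6)
  Token 7: 'man' -> NEW (unique so far: 7)
  Token 8: 'clock' -> NEW (unique so far: 8)
  Token 9: 'many' -> NEW (unique so far: 9)
  Token 10: 'when' -> NEW (unique so far: 10)
  Token 11: 'warm' -> NEW (unique so far: 11)
  Token 12: 'small' -> NEW (unique so far: 12)
  Token 13: 'those' -> NEW (unique so far: 13)
Unique types: ('an', 'clock', 'desert', 'drinks', 'field', 'man', 'many', 'on', 'small', 'still', 'those', 'warm', 'when')
Vocabulary size: 13

13


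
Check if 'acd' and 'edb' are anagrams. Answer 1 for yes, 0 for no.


Sort characters of 'acd': 'acd'
Sort characters of 'edb': 'bde'
Sorted forms differ -> they are NOT anagrams
Result: 0

0


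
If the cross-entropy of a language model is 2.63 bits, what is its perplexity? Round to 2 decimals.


Perplexity formula: PP = 2^H
H = 2.63
PP = 2^2.63
Decompose: 2^2.63 = 2^2 * 2^0.63
2^2 = 4, 2^0.63 ~ 1.5475650
PP ~ 4 * 1.5475650 = 6.1902600
Rounded to 2 decimals: 6.19

6.19


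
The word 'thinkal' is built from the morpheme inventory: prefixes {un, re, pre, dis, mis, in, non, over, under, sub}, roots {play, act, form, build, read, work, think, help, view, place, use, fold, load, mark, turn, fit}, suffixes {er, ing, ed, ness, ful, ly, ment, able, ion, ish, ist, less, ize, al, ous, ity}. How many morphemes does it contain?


Segmenting 'thinkal' against the inventory:
  'think' -> root (morpheme 1)
  'al' -> suffix (morpheme 2)
Total morphemes: 2

2


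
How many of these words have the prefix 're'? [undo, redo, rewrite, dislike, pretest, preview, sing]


Checking each word for prefix 're':
  'undo' -> no (count: 0)
  'redo' -> YES, starts with 're' (count: 1)
  'rewrite' -> YES, starts with 're' (count: 2)
  'dislike' -> no (count: 2)
  'pretest' -> no (count: 2)
  'preview' -> no (count: 2)
  'sing' -> no (count: 2)
Total with prefix 're': 2

2


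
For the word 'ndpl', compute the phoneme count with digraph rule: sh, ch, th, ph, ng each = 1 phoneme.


Parsing 'ndpl' greedily, digraphs first:
  'n' -> consonant phoneme (phonemes so far: 1)
  'd' -> consonant phoneme (phonemes so far: 2)
  'p' -> consonant phoneme (phonemes so far: 3)
  'l' -> consonant phoneme (phonemes so far: 4)
Total phonemes: 4

4


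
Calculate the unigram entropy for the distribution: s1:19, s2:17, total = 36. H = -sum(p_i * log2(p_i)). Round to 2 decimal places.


Computing entropy H = -sum(p_i * log2(p_i)):
  s1: p = 19/36 = 0.5278, -p*log2(p) = 0.4866
  s2: p = 17/36 = 0.4722, -p*log2(p) = 0.5112
H = sum of terms = 0.9978
Rounded to 2 decimals: 1.00

1.00


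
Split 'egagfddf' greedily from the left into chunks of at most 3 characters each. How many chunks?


'egagfddf' has 8 characters.
Chunking with max size 3:
  Chunk 1: 'ega' (positions 0-2)
  Chunk 2: 'gfd' (positions 3-5)
  Chunk 3: 'df' (positions 6-7)
Total chunks: ceil(8 / 3) = 3

3


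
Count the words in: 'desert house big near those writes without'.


Counting words by splitting on spaces:
  Word 1: 'desert'
  Word 2: 'house'
  Word 3: 'big'
  Word 4: 'near'
  Word 5: 'those'
  Word 6: 'writes'
  Word 7: 'without'
Total words: 7

7


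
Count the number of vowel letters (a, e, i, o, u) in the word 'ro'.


Scanning each character of 'ro':
  Position 1: 'r' -> consonant (running count: 0)
  Position 2: 'o' -> vowel (running count: 1)
Total vowels: 1

1


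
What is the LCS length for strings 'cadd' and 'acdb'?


DP table for LCS of 'cadd' and 'acdb':
       a  c  d  b
    0  0  0  0  0
  c 0  0  1  1  1
  a 0  1  1  1  1
  d 0  1  1  2  2
  d 0  1  1  2  2
LCS: 'cd'
LCS length = 2

2


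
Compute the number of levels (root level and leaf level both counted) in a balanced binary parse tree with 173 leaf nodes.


In a balanced binary tree with n leaves the deepest leaf is ceil(log2(n)) edges below the root,
so counting node levels inclusive of root and leaves gives ceil(log2(n)) + 1 levels.
log2(173) = 7.4346
ceil(7.4346) = 8
levels = 8 + 1 = 9

9


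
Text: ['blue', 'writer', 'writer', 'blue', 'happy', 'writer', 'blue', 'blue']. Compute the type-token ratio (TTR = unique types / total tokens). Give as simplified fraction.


Tokens: 8
Unique types: ('blue', 'happy', 'writer') = 3
TTR = 3/8
Already in lowest terms.

3/8


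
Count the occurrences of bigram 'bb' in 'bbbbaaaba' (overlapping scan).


Scanning 'bbbbaaaba' for bigram 'bb':
  Position 0: 'bb' -> MATCH
  Position 1: 'bb' -> MATCH
  Position 2: 'bb' -> MATCH
  Position 3: 'ba' -> no
  Position 4: 'aa' -> no
  Position 5: 'aa' -> no
  Position 6: 'ab' -> no
  Position 7: 'ba' -> no
Total matches: 3

3


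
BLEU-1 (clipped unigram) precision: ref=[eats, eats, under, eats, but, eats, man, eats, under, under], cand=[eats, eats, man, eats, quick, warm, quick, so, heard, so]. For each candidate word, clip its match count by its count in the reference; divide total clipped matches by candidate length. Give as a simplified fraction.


Reference word counts: {'but': 1, 'eats': 5, 'man': 1, 'under': 3}
Checking each candidate word (with clipping):
  'eats' -> in reference (ref count 5, used 1/5) -> match (matches: 1)
  'eats' -> in reference (ref count 5, used 2/5) -> match (matches: 2)
  'man' -> in reference (ref count 1, used 1/1) -> match (matches: 3)
  'eats' -> in reference (ref count 5, used 3/5) -> match (matches: 4)
  'quick' -> not in reference -> no match (matches: 4)
  'warm' -> not in reference -> no match (matches: 4)
  'quick' -> not in reference -> no match (matches: 4)
  'so' -> not in reference -> no match (matches: 4)
  'heard' -> not in reference -> no match (matches: 4)
  'so' -> not in reference -> no match (matches: 4)
Clipped matches: 4, Candidate length: 10
Precision = 4/10 = 2/5

2/5


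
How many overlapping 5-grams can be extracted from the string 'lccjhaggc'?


String 'lccjhaggc' has length L = 9.
Number of overlapping n-grams = L - n + 1
Substituting: 9 - 5 + 1 = 5

5


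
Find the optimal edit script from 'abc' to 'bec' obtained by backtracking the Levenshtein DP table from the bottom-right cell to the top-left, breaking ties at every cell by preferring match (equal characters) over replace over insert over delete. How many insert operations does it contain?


Edit distance = 2. Backtracking from cell (3, 3) with preference match > replace > insert > delete,
then listing the resulting alignment 'abc' -> 'bec' left to right:
  Step 1: replace a->b
  Step 2: replace b->e
  Step 3: keep 'c'
Total insertions: 0

0


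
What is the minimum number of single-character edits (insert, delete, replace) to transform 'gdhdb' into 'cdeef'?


Building DP table for s1='gdhdb' (len 5) and s2='cdeef' (len 5):
       c  d  e  e  f
    0  1  2  3  4  5
  g 1  1  2  3  4  5
  d 2  2  1  2  3  4
  h 3  3  2  2  3  4
  d 4  4  3  3  3  4
  b 5  5  4  4  4  4
Edit distance = dp[5][5] = 4

4


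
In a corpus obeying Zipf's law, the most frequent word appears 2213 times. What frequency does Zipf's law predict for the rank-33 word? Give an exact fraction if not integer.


Zipf's law: freq(rank) = f1 / rank
f1 = 2213, rank = 33
freq = 2213 / 33
GCD(2213, 33) = 1
Simplified: 2213/33

2213/33


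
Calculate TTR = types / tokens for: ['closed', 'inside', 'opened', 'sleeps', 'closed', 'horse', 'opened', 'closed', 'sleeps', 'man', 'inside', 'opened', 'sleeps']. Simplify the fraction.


Tokens: 13
Unique types: ('closed', 'horse', 'inside', 'man', 'opened', 'sleeps') = 6
TTR = 6/13
Already in lowest terms.

6/13


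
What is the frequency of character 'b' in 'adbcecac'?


Scanning 'adbcecac' for 'b':
  Position 2: 'b' -> MATCH (count: 1)
Total occurrences of 'b': 1

1


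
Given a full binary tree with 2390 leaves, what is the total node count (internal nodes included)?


Leaf nodes (terminals): 2390
Internal nodes = n - 1 = 2390 - 1 = 2389
Total = leaves + internal = 2390 + 2389 = 4779

4779


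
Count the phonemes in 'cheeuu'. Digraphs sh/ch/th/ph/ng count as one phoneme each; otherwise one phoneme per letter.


Parsing 'cheeuu' greedily, digraphs first:
  'ch' -> digraph (1 consonant phoneme) (phonemes so far: 1)
  'e' -> vowel phoneme (phonemes so far: 2)
  'e' -> vowel phoneme (phonemes so far: 3)
  'u' -> vowel phoneme (phonemes so far: 4)
  'u' -> vowel phoneme (phonemes so far: 5)
Total phonemes: 5

5


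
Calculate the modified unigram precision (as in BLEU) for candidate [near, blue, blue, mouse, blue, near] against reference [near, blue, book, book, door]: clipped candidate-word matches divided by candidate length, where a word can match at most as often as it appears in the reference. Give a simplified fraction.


Reference word counts: {'blue': 1, 'book': 2, 'door': 1, 'near': 1}
Checking each candidate word (with clipping):
  'near' -> in reference (ref count 1, used 1/1) -> match (matches: 1)
  'blue' -> in reference (ref count 1, used 1/1) -> match (matches: 2)
  'blue' -> ref count 1 already used up (1/1) -> clipped, no match (matches: 2)
  'mouse' -> not in reference -> no match (matches: 2)
  'blue' -> ref count 1 already used up (1/1) -> clipped, no match (matches: 2)
  'near' -> ref count 1 already used up (1/1) -> clipped, no match (matches: 2)
Clipped matches: 2, Candidate length: 6
Precision = 2/6 = 1/3

1/3


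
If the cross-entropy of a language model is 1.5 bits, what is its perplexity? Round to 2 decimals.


Perplexity formula: PP = 2^H
H = 1.5
PP = 2^1.5
Decompose: 2^1.5 = 2^1 * 2^0.5 = 2^1 * sqrt(2)
2^1 = 2, sqrt(2) ~ 1.4142136
PP ~ 2 * 1.4142136 = 2.8284272
Rounded to 2 decimals: 2.83

2.83


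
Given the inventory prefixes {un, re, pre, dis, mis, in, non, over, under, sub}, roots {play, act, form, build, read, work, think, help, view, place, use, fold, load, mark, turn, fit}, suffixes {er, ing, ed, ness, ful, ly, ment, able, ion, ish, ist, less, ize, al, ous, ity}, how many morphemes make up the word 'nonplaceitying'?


Segmenting 'nonplaceitying' against the inventory:
  'non' -> prefix (morpheme 1)
  'place' -> root (morpheme 2)
  'ity' -> suffix (morpheme 3)
  'ing' -> suffix (morpheme 4)
Total morphemes: 4

4


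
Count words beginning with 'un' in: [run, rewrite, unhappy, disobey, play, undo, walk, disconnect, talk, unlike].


Checking each word for prefix 'un':
  'run' -> no (count: 0)
  'rewrite' -> no (count: 0)
  'unhappy' -> YES, starts with 'un' (count: 1)
  'disobey' -> no (count: 1)
  'play' -> no (count: 1)
  'undo' -> YES, starts with 'un' (count: 2)
  'walk' -> no (count: 2)
  'disconnect' -> no (count: 2)
  'talk' -> no (count: 2)
  'unlike' -> YES, starts with 'un' (count: 3)
Total with prefix 'un': 3

3


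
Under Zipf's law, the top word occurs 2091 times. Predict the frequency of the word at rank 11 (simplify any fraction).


Zipf's law: freq(rank) = f1 / rank
f1 = 2091, rank = 11
freq = 2091 / 11
GCD(2091, 11) = 1
Simplified: 2091/11

2091/11


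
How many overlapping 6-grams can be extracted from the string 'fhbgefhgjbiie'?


String 'fhbgefhgjbiie' has length L = 13.
Number of overlapping n-grams = L - n + 1
Substituting: 13 - 6 + 1 = 8

8


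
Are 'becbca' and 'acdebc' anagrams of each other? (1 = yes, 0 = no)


Sort characters of 'becbca': 'abbcce'
Sort characters of 'acdebc': 'abccde'
Sorted forms differ -> they are NOT anagrams
Result: 0

0


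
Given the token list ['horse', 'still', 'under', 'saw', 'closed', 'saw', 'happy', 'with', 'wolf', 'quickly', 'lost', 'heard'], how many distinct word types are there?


Listing all tokens and tracking unique types:
  Token 1: 'horse' -> NEW (unique so far: 1)
  Token 2: 'still' -> NEW (unique so far: 2)
  Token 3: 'under' -> NEW (unique so far: 3)
  Token 4: 'saw' -> NEW (unique so far: 4)
  Token 5: 'closed' -> NEW (unique so far: 5)
  Token 6: 'saw' -> duplicate (unique so far: 5)
  Token 7: 'happy' -> NEW (unique so far: 6)
  Token 8: 'with' -> NEW (unique so far: 7)
  Token 9: 'wolf' -> NEW (unique so far: 8)
  Token 10: 'quickly' -> NEW (unique so far: 9)
  Token 11: 'lost' -> NEW (unique so far: 10)
  Token 12: 'heard' -> NEW (unique so far: 11)
Unique types: ('closed', 'happy', 'heard', 'horse', 'lost', 'quickly', 'saw', 'still', 'under', 'with', 'wolf')
Vocabulary size: 11

11


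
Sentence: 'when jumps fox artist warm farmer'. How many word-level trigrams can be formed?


Word trigrams from [6] words:
  Trigram 1: (when jumps fox)
  Trigram 2: (jumps fox artist)
  Trigram 3: (fox artist warm)
  Trigram 4: (artist warm farmer)
Total word trigrams: 6 - 2 = 4

4


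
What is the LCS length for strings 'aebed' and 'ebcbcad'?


DP table for LCS of 'aebed' and 'ebcbcad':
       e  b  c  b  c  a  d
    0  0  0  0  0  0  0  0
  a 0  0  0  0  0  0  1  1
  e 0  1  1  1  1  1  1  1
  b 0  1  2  2  2  2  2  2
  e 0  1  2  2  2  2  2  2
  d 0  1  2  2  2  2  2  3
LCS: 'ebd'
LCS length = 3

3


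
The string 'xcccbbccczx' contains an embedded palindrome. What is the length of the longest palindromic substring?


Scanning 'xcccbbccczx' for palindromic substrings.
Substring at positions 1-8: 'cccbbccc'.
Check: reverse('cccbbccc') = 'cccbbccc' -> palindrome confirmed.
Neighbouring characters ('x' / 'z') break symmetry, so it cannot extend further.
No longer palindromic substring exists; longest length = 8

8


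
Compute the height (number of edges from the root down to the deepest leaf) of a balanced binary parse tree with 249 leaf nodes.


In a balanced binary tree with n leaves the deepest leaf is ceil(log2(n)) edges below the root.
log2(249) = 7.9600
ceil(7.9600) = 8
height (edges) = 8

8


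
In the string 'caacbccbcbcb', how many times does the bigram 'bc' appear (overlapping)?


Scanning 'caacbccbcbcb' for bigram 'bc':
  Position 0: 'ca' -> no
  Position 1: 'aa' -> no
  Position 2: 'ac' -> no
  Position 3: 'cb' -> no
  Position 4: 'bc' -> MATCH
  Position 5: 'cc' -> no
  Position 6: 'cb' -> no
  Position 7: 'bc' -> MATCH
  Position 8: 'cb' -> no
  Position 9: 'bc' -> MATCH
  Position 10: 'cb' -> no
Total matches: 3

3


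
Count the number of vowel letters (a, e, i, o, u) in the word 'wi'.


Scanning each character of 'wi':
  Position 1: 'w' -> consonant (running count: 0)
  Position 2: 'i' -> vowel (running count: 1)
Total vowels: 1

1


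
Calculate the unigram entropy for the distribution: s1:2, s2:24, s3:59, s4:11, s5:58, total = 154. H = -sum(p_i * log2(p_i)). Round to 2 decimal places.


Computing entropy H = -sum(p_i * log2(p_i)):
  s1: p = 2/154 = 0.0130, -p*log2(p) = 0.0814
  s2: p = 24/154 = 0.1558, -p*log2(p) = 0.4179
  s3: p = 59/154 = 0.3831, -p*log2(p) = 0.5303
  s4: p = 11/154 = 0.0714, -p*log2(p) = 0.2720
  s5: p = 58/154 = 0.3766, -p*log2(p) = 0.5306
H = sum of terms = 1.8322
Rounded to 2 decimals: 1.83

1.83


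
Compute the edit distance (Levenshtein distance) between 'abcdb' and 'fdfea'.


Building DP table for s1='abcdb' (len 5) and s2='fdfea' (len 5):
       f  d  f  e  a
    0  1  2  3  4  5
  a 1  1  2  3  4  4
  b 2  2  2  3  4  5
  c 3  3  3  3  4  5
  d 4  4  3  4  4  5
  b 5  5  4  4  5  5
Edit distance = dp[5][5] = 5

5


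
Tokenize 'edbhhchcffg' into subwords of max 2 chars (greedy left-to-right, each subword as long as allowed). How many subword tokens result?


'edbhhchcffg' has 11 characters.
Chunking with max size 2:
  Chunk 1: 'ed' (positions 0-1)
  Chunk 2: 'bh' (positions 2-3)
  Chunk 3: 'hc' (positions 4-5)
  Chunk 4: 'hc' (positions 6-7)
  Chunk 5: 'ff' (positions 8-9)
  Chunk 6: 'g' (positions 10-10)
Total chunks: ceil(11 / 2) = 6

6


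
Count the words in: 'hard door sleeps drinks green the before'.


Counting words by splitting on spaces:
  Word 1: 'hard'
  Word 2: 'door'
  Word 3: 'sleeps'
  Word 4: 'drinks'
  Word 5: 'green'
  Word 6: 'the'
  Word 7: 'before'
Total words: 7

7


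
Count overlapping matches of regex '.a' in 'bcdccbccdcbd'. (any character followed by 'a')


Pattern: .a means any character followed by 'a'.
Scanning 'bcdccbccdcbd' position-by-position:
  Pos 0: window 'bc' -> no
  Pos 1: window 'cd' -> no
  Pos 2: window 'dc' -> no
  Pos 3: window 'cc' -> no
  Pos 4: window 'cb' -> no
  Pos 5: window 'bc' -> no
  Pos 6: window 'cc' -> no
  Pos 7: window 'cd' -> no
  Pos 8: window 'dc' -> no
  Pos 9: window 'cb' -> no
  Pos 10: window 'bd' -> no
  Pos 11: window 'd' -> no
Total matches: 0

0


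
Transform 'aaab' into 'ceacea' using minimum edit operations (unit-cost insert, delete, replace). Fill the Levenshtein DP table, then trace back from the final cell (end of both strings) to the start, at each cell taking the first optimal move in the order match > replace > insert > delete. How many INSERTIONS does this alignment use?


Edit distance = 5. Backtracking from cell (4, 6) with preference match > replace > insert > delete,
then listing the resulting alignment 'aaab' -> 'ceacea' left to right:
  Step 1: insert 'c' [insertion #1]
  Step 2: insert 'e' [insertion #2]
  Step 3: keep 'a'
  Step 4: replace a->c
  Step 5: replace a->e
  Step 6: replace b->a
Total insertions: 2

2


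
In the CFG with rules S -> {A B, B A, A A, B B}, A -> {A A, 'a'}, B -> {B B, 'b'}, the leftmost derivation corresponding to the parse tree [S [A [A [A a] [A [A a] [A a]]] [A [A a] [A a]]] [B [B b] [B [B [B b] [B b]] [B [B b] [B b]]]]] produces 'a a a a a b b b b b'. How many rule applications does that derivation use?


Every bracketed nonterminal node [X ...] in the tree is produced by exactly one rule application.
Reading the tree off as a leftmost derivation:
  Step 1: S  =>  A B   (applied S -> A B)
  Step 2: A B  =>  A A B   (applied A -> A A)
  Step 3: A A B  =>  A A A B   (applied A -> A A)
  Step 4: A A A B  =>  a A A B   (applied A -> a)
  Step 5: a A A B  =>  a A A A B   (applied A -> A A)
  Step 6: a A A A B  =>  a a A A B   (applied A -> a)
  Step 7: a a A A B  =>  a a a A B   (applied A -> a)
  Step 8: a a a A B  =>  a a a A A B   (applied A -> A A)
  Step 9: a a a A A B  =>  a a a a A B   (applied A -> a)
  Step 10: a a a a A B  =>  a a a a a B   (applied A -> a)
  Step 11: a a a a a B  =>  a a a a a B B   (applied B -> B B)
  Step 12: a a a a a B B  =>  a a a a a b B   (applied B -> b)
  Step 13: a a a a a b B  =>  a a a a a b B B   (applied B -> B B)
  Step 14: a a a a a b B B  =>  a a a a a b B B B   (applied B -> B B)
  Step 15: a a a a a b B B B  =>  a a a a a b b B B   (applied B -> b)
  Step 16: a a a a a b b B B  =>  a a a a a b b b B   (applied B -> b)
  Step 17: a a a a a b b b B  =>  a a a a a b b b B B   (applied B -> B B)
  Step 18: a a a a a b b b B B  =>  a a a a a b b b b B   (applied B -> b)
  Step 19: a a a a a b b b b B  =>  a a a a a b b b b b   (applied B -> b)
Final yield: a a a a a b b b b b
Total rewrite steps: 19

19


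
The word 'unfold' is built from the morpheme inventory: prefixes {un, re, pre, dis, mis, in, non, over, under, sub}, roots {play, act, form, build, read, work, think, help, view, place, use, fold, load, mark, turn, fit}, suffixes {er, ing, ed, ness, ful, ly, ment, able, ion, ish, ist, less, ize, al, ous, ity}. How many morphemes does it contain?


Segmenting 'unfold' against the inventory:
  'un' -> prefix (morpheme 1)
  'fold' -> root (morpheme 2)
Total morphemes: 2

2


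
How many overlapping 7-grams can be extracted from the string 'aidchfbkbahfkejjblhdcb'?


String 'aidchfbkbahfkejjblhdcb' has length L = 22.
Number of overlapping n-grams = L - n + 1
Substituting: 22 - 7 + 1 = 16

16


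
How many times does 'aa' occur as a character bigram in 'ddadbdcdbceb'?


Scanning 'ddadbdcdbceb' for bigram 'aa':
  Position 0: 'dd' -> no
  Position 1: 'da' -> no
  Position 2: 'ad' -> no
  Position 3: 'db' -> no
  Position 4: 'bd' -> no
  Position 5: 'dc' -> no
  Position 6: 'cd' -> no
  Position 7: 'db' -> no
  Position 8: 'bc' -> no
  Position 9: 'ce' -> no
  Position 10: 'eb' -> no
Total matches: 0

0


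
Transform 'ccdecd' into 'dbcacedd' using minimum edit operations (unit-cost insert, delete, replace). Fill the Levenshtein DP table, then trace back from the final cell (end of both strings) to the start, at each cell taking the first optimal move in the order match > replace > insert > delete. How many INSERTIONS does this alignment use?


Edit distance = 5. Backtracking from cell (6, 8) with preference match > replace > insert > delete,
then listing the resulting alignment 'ccdecd' -> 'dbcacedd' left to right:
  Step 1: insert 'd' [insertion #1]
  Step 2: insert 'b' [insertion #2]
  Step 3: keep 'c'
  Step 4: replace c->a
  Step 5: replace d->c
  Step 6: keep 'e'
  Step 7: replace c->d
  Step 8: keep 'd'
Total insertions: 2

2


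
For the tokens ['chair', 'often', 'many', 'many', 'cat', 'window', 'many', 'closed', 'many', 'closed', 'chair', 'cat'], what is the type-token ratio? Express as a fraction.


Tokens: 12
Unique types: ('cat', 'chair', 'closed', 'many', 'often', 'window') = 6
TTR = 6/12
Simplify: divide both by 6 -> 1/2
TTR = 1/2

1/2


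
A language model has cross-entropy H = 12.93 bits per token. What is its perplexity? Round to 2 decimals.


Perplexity formula: PP = 2^H
H = 12.93
PP = 2^12.93
Decompose: 2^12.93 = 2^12 * 2^0.93
2^12 = 4096, 2^0.93 ~ 1.9052760
PP ~ 4096 * 1.9052760 = 7804.0104960
Rounded to 2 decimals: 7804.01

7804.01


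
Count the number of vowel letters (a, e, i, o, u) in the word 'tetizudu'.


Scanning each character of 'tetizudu':
  Position 1: 't' -> consonant (running count: 0)
  Position 2: 'e' -> vowel (running count: 1)
  Position 3: 't' -> consonant (running count: 1)
  Position 4: 'i' -> vowel (running count: 2)
  Position 5: 'z' -> consonant (running count: 2)
  Position 6: 'u' -> vowel (running count: 3)
  Position 7: 'd' -> consonant (running count: 3)
  Position 8: 'u' -> vowel (running count: 4)
Total vowels: 4

4


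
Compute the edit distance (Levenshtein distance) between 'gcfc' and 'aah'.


Building DP table for s1='gcfc' (len 4) and s2='aah' (len 3):
       a  a  h
    0  1  2  3
  g 1  1  2  3
  c 2  2  2  3
  f 3  3  3  3
  c 4  4  4  4
Edit distance = dp[4][3] = 4

4


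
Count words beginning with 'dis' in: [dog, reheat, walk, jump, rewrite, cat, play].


Checking each word for prefix 'dis':
  'dog' -> no (count: 0)
  'reheat' -> no (count: 0)
  'walk' -> no (count: 0)
  'jump' -> no (count: 0)
  'rewrite' -> no (count: 0)
  'cat' -> no (count: 0)
  'play' -> no (count: 0)
Total with prefix 'dis': 0

0


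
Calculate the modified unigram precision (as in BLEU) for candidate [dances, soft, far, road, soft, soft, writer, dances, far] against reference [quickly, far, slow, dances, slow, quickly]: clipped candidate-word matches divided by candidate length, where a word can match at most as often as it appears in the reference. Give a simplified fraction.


Reference word counts: {'dances': 1, 'far': 1, 'quickly': 2, 'slow': 2}
Checking each candidate word (with clipping):
  'dances' -> in reference (ref count 1, used 1/1) -> match (matches: 1)
  'soft' -> not in reference -> no match (matches: 1)
  'far' -> in reference (ref count 1, used 1/1) -> match (matches: 2)
  'road' -> not in reference -> no match (matches: 2)
  'soft' -> not in reference -> no match (matches: 2)
  'soft' -> not in reference -> no match (matches: 2)
  'writer' -> not in reference -> no match (matches: 2)
  'dances' -> ref count 1 already used up (1/1) -> clipped, no match (matches: 2)
  'far' -> ref count 1 already used up (1/1) -> clipped, no match (matches: 2)
Clipped matches: 2, Candidate length: 9
Precision = 2/9

2/9


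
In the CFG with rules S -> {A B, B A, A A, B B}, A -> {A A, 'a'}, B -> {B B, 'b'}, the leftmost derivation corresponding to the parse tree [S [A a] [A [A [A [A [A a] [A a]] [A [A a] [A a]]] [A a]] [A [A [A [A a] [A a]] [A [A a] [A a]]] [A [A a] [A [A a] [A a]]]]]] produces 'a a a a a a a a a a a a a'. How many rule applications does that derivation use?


Every bracketed nonterminal node [X ...] in the tree is produced by exactly one rule application.
Reading the tree off as a leftmost derivation:
  Step 1: S  =>  A A   (applied S -> A A)
  Step 2: A A  =>  a A   (applied A -> a)
  Step 3: a A  =>  a A A   (applied A -> A A)
  Step 4: a A A  =>  a A A A   (applied A -> A A)
  Step 5: a A A A  =>  a A A A A   (applied A -> A A)
  Step 6: a A A A A  =>  a A A A A A   (applied A -> A A)
  Step 7: a A A A A A  =>  a a A A A A   (applied A -> a)
  Step 8: a a A A A A  =>  a a a A A A   (applied A -> a)
  Step 9: a a a A A A  =>  a a a A A A A   (applied A -> A A)
  Step 10: a a a A A A A  =>  a a a a A A A   (applied A -> a)
  Step 11: a a a a A A A  =>  a a a a a A A   (applied A -> a)
  Step 12: a a a a a A A  =>  a a a a a a A   (applied A -> a)
  Step 13: a a a a a a A  =>  a a a a a a A A   (applied A -> A A)
  Step 14: a a a a a a A A  =>  a a a a a a A A A   (applied A -> A A)
  Step 15: a a a a a a A A A  =>  a a a a a a A A A A   (applied A -> A A)
  Step 16: a a a a a a A A A A  =>  a a a a a a a A A A   (applied A -> a)
  Step 17: a a a a a a a A A A  =>  a a a a a a a a A A   (applied A -> a)
  Step 18: a a a a a a a a A A  =>  a a a a a a a a A A A   (applied A -> A A)
  Step 19: a a a a a a a a A A A  =>  a a a a a a a a a A A   (applied A -> a)
  Step 20: a a a a a a a a a A A  =>  a a a a a a a a a a A   (applied A -> a)
  Step 21: a a a a a a a a a a A  =>  a a a a a a a a a a A A   (applied A -> A A)
  Step 22: a a a a a a a a a a A A  =>  a a a a a a a a a a a A   (applied A -> a)
  Step 23: a a a a a a a a a a a A  =>  a a a a a a a a a a a A A   (applied A -> A A)
  Step 24: a a a a a a a a a a a A A  =>  a a a a a a a a a a a a A   (applied A -> a)
  Step 25: a a a a a a a a a a a a A  =>  a a a a a a a a a a a a a   (applied A -> a)
Final yield: a a a a a a a a a a a a a
Total rewrite steps: 25

25


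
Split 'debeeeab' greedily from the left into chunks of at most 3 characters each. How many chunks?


'debeeeab' has 8 characters.
Chunking with max size 3:
  Chunk 1: 'deb' (positions 0-2)
  Chunk 2: 'eee' (positions 3-5)
  Chunk 3: 'ab' (positions 6-7)
Total chunks: ceil(8 / 3) = 3

3


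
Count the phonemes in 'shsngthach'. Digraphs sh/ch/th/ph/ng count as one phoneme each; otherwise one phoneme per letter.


Parsing 'shsngthach' greedily, digraphs first:
  'sh' -> digraph (1 consonant phoneme) (phonemes so far: 1)
  's' -> consonant phoneme (phonemes so far: 2)
  'ng' -> digraph (1 consonant phoneme) (phonemes so far: 3)
  'th' -> digraph (1 consonant phoneme) (phonemes so far: 4)
  'a' -> vowel phoneme (phonemes so far: 5)
  'ch' -> digraph (1 consonant phoneme) (phonemes so far: 6)
Total phonemes: 6

6


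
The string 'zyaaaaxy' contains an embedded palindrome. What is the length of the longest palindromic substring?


Scanning 'zyaaaaxy' for palindromic substrings.
Substring at positions 2-5: 'aaaa'.
Check: reverse('aaaa') = 'aaaa' -> palindrome confirmed.
Neighbouring characters ('y' / 'x') break symmetry, so it cannot extend further.
No longer palindromic substring exists; longest length = 4

4


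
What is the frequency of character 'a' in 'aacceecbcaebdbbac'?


Scanning 'aacceecbcaebdbbac' for 'a':
  Position 0: 'a' -> MATCH (count: 1)
  Position 1: 'a' -> MATCH (count: 2)
  Position 9: 'a' -> MATCH (count: 3)
  Position 15: 'a' -> MATCH (count: 4)
Total occurrences of 'a': 4

4


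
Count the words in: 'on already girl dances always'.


Counting words by splitting on spaces:
  Word 1: 'on'
  Word 2: 'already'
  Word 3: 'girl'
  Word 4: 'dances'
  Word 5: 'always'
Total words: 5

5


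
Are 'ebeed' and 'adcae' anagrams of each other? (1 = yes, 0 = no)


Sort characters of 'ebeed': 'bdeee'
Sort characters of 'adcae': 'aacde'
Sorted forms differ -> they are NOT anagrams
Result: 0

0


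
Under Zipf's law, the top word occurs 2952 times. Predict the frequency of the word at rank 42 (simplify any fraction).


Zipf's law: freq(rank) = f1 / rank
f1 = 2952, rank = 42
freq = 2952 / 42
GCD(2952, 42) = 6
Simplified: 492/7

492/7


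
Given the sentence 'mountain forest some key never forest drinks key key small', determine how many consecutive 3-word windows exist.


Word trigrams from [10] words:
  Trigram 1: (mountain forest some)
  Trigram 2: (forest some key)
  Trigram 3: (some key never)
  Trigram 4: (key never forest)
  Trigram 5: (never forest drinks)
  Trigram 6: (forest drinks key)
  Trigram 7: (drinks key key)
  Trigram 8: (key key small)
Total word trigrams: 10 - 2 = 8

8


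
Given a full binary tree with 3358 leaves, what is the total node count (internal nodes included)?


Leaf nodes (terminals): 3358
Internal nodes = n - 1 = 3358 - 1 = 3357
Total = leaves + internal = 3358 + 3357 = 6715

6715


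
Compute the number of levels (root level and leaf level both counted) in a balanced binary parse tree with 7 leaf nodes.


In a balanced binary tree with n leaves the deepest leaf is ceil(log2(n)) edges below the root,
so counting node levels inclusive of root and leaves gives ceil(log2(n)) + 1 levels.
log2(7) = 2.8074
ceil(2.8074) = 3
levels = 3 + 1 = 4

4


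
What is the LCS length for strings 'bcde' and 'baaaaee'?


DP table for LCS of 'bcde' and 'baaaaee':
       b  a  a  a  a  e  e
    0  0  0  0  0  0  0  0
  b 0  1  1  1  1  1  1  1
  c 0  1  1  1  1  1  1  1
  d 0  1  1  1  1  1  1  1
  e 0  1  1  1  1  1  2  2
LCS: 'be'
LCS length = 2

2


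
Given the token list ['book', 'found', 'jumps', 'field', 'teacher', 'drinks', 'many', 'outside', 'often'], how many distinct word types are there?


Listing all tokens and tracking unique types:
  Token 1: 'book' -> NEW (unique so far: 1)
  Token 2: 'found' -> NEW (unique so far: 2)
  Token 3: 'jumps' -> NEW (unique so far: 3)
  Token 4: 'field' -> NEW (unique so far: 4)
  Token 5: 'teacher' -> NEW (unique so far: 5)
  Token 6: 'drinks' -> NEW (unique so far: 6)
  Token 7: 'many' -> NEW (unique so far: 7)
  Token 8: 'outside' -> NEW (unique so far: 8)
  Token 9: 'often' -> NEW (unique so far: 9)
Unique types: ('book', 'drinks', 'field', 'found', 'jumps', 'many', 'often', 'outside', 'teacher')
Vocabulary size: 9

9


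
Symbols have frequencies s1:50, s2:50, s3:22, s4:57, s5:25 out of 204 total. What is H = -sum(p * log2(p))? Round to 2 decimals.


Computing entropy H = -sum(p_i * log2(p_i)):
  s1: p = 50/204 = 0.2451, -p*log2(p) = 0.4972
  s2: p = 50/204 = 0.2451, -p*log2(p) = 0.4972
  s3: p = 22/204 = 0.1078, -p*log2(p) = 0.3465
  s4: p = 57/204 = 0.2794, -p*log2(p) = 0.5140
  s5: p = 25/204 = 0.1225, -p*log2(p) = 0.3711
H = sum of terms = 2.2260
Rounded to 2 decimals: 2.23

2.23
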